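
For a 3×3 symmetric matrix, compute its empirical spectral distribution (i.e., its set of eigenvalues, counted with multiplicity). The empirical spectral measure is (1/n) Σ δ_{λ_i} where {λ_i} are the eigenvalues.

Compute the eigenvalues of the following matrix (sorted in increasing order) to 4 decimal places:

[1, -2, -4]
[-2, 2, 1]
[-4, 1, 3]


Since M is real symmetric, all three eigenvalues are real; they are the roots of det(λI − M) = λ³ − (tr M) λ² + s λ − det M, where s is the sum of the principal 2×2 minors.
tr M = 1 + 2 + 3 = 6.
s = (1·2 − (-2)²) + (1·3 − (-4)²) + (2·3 − 1²) = -2 + (-13) + 5 = -10.
det M (expand along row 1) = 1·5 − (-2)·(-2) + (-4)·6 = -23.
Characteristic polynomial: λ³ − 6λ² − 10λ + 23 = 0.
Substitute λ = y + (tr M)/3 = y + 2.000000 to remove the quadratic term: y³ + p·y + q = 0 with p = s − (tr M)²/3 = -22.000000 and q = −2(tr M)³/27 + (tr M)·s/3 − det M = -13.000000.
Three real roots ⇒ use the trigonometric (Viète) form: r = 2√(−p/3) = 5.416026, φ = arccos(3q/(p·r)) = arccos(0.327311) = 1.237339 rad.
y_k = r·cos(φ/3 − 2πk/3) for k = 0, 1, 2 gives y = 4.961853, -0.600765, -4.361088.
λ_k = y_k + 2.000000 gives λ = 6.9619, 1.3992, -2.3611 (check: the sum is 6.0000 = tr M).

Eigenvalues sorted in increasing order: [-2.3611, 1.3992, 6.9619].


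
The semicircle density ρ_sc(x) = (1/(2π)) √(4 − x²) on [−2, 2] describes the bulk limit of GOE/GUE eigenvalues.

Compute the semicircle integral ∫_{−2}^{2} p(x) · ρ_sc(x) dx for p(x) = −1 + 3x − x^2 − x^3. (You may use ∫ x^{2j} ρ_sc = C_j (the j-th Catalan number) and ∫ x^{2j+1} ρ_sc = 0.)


Write p(x) = Σ a_i x^i, split into monomials and integrate each against ρ_sc separately.
Using ∫ x^{2j} ρ_sc = C_j = (1/(j+1)) C(2j, j) (Catalan numbers) and ∫ x^{2j+1} ρ_sc = 0 (odd monomials vanish by symmetry):
  i = 0 (even): a_0 · C_{0} = -1 · 1 = -1
  i = 1 (odd): ∫ x^1 ρ_sc = 0 (vanishes)
  i = 2 (even): a_2 · C_{1} = -1 · 1 = -1
  i = 3 (odd): ∫ x^3 ρ_sc = 0 (vanishes)

Summing the contributions: ∫_{−2}^{2} p(x) ρ_sc(x) dx = (-1) + (-1) = -2.


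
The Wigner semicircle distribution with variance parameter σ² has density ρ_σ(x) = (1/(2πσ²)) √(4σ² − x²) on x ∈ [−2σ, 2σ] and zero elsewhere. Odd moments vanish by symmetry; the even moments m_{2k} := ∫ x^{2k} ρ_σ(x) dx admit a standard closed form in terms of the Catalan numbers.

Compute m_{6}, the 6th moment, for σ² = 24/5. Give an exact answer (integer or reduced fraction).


By the scaled semicircle moment identity, m_{2k} = σ^{2k} · C_k with k = 3.
C_3 = (1/(k+1)) · C(2k, k) = (1/4) · C(6, 3) = (1/4) · 20 = 5.
σ^{2k} = (σ²)^k = (24/5)^3 = 13824/125.

Therefore m_{6} = σ^{6} · C_3 = (13824/125) · 5 = 13824/25.


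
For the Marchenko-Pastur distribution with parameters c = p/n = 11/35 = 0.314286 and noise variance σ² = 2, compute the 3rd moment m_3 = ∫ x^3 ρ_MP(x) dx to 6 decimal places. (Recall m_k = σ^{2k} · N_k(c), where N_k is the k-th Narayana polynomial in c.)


E[X³] = σ⁶ (1 + 3c + c²) (third MP moment). With σ² = 2 (so σ⁶ = 8) and c = 11/35 = 0.314286: E[X³] = 8 · (1 + 3·0.314286 + (0.314286)²) = 8 · 2.041633.

So E[X^3] = 16.333061.


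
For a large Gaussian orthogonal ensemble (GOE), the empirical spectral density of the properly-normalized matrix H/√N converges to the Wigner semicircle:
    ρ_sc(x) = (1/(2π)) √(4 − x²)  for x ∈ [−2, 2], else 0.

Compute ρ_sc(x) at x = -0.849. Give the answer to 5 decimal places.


ρ_sc(x) = (1/(2π)) √(4 − x²). With x = -0.849:
  4 − x² = 4 − (-0.849)² = 4 − 0.720801 = 3.279199.
  √(4 − x²) = 1.810856.
  1/(2π) = 0.159155.
  ρ_sc(-0.849) = 0.159155 · 1.810856 = 0.288207.

Rounded to 5 decimal places: ρ_sc(-0.849) ≈ 0.28821.


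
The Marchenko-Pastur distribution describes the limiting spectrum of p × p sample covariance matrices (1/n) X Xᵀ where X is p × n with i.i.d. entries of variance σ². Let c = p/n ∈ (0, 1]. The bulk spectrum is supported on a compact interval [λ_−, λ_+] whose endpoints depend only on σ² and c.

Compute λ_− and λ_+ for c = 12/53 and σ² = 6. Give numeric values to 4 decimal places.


c = 12/53 = 0.226415; √c = 0.475831.
λ_− = σ² (1 − √c)² = 6 · (1 − 0.475831)² = 6 · (0.524169)² = 1.648519.
λ_+ = σ² (1 + √c)² = 6 · (1 + 0.475831)² = 6 · (1.475831)² = 13.068462.

Rounded to 4 decimal places: λ_− ≈ 1.6485, λ_+ ≈ 13.0685.


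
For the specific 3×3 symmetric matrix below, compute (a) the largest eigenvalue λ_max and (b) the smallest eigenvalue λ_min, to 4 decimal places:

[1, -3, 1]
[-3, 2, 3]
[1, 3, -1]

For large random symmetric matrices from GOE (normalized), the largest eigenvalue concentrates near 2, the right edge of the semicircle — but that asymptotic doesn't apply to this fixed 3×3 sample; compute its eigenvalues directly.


Since M is real symmetric, all three eigenvalues are real; they are the roots of det(λI − M) = λ³ − (tr M) λ² + s λ − det M, where s is the sum of the principal 2×2 minors.
tr M = 1 + 2 + (-1) = 2.
s = (1·2 − (-3)²) + (1·(-1) − 1²) + (2·(-1) − 3²) = -7 + (-2) + (-11) = -20.
det M (expand along row 1) = 1·(-11) − (-3)·0 + 1·(-11) = -22.
Characteristic polynomial: λ³ − 2λ² − 20λ + 22 = 0.
Substitute λ = y + (tr M)/3 = y + 0.666667 to remove the quadratic term: y³ + p·y + q = 0 with p = s − (tr M)²/3 = -21.333333 and q = −2(tr M)³/27 + (tr M)·s/3 − det M = 8.074074.
Three real roots ⇒ use the trigonometric (Viète) form: r = 2√(−p/3) = 5.333333, φ = arccos(3q/(p·r)) = arccos(-0.212891) = 1.785329 rad.
y_k = r·cos(φ/3 − 2πk/3) for k = 0, 1, 2 gives y = 4.416464, 0.381066, -4.797530.
λ_k = y_k + 0.666667 gives λ = 5.0831, 1.0477, -4.1309 (check: the sum is 2.0000 = tr M).

Hence λ_max = 5.0831 and λ_min = -4.1309.


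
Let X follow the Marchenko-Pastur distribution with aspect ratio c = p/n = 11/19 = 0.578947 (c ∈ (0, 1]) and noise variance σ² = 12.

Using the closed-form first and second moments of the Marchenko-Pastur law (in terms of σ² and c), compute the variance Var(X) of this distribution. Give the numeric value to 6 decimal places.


Recall the MP moments m_1 = E[X] = σ² and m_2 = E[X²] = σ⁴ (1 + c).
m_1 = E[X] = σ² = 12, so m_1² = 144.
m_2 = E[X²] = σ⁴ (1 + c) = 144 · (1 + 0.578947) = 144 · 1.578947 = 227.368421.
(Note m_2 − m_1² simplifies to c · σ⁴ = 0.578947 · 144.)

Var(X) = m_2 − m_1² = 227.368421 − 144 = 83.368421.


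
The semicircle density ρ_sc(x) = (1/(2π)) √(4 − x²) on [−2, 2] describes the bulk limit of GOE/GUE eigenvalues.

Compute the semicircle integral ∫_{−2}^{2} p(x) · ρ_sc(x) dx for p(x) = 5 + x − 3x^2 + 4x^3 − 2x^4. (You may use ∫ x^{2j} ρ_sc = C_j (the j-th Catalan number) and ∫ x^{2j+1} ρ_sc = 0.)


Write p(x) = Σ a_i x^i, split into monomials and integrate each against ρ_sc separately.
Using ∫ x^{2j} ρ_sc = C_j = (1/(j+1)) C(2j, j) (Catalan numbers) and ∫ x^{2j+1} ρ_sc = 0 (odd monomials vanish by symmetry):
  i = 0 (even): a_0 · C_{0} = 5 · 1 = 5
  i = 1 (odd): ∫ x^1 ρ_sc = 0 (vanishes)
  i = 2 (even): a_2 · C_{1} = -3 · 1 = -3
  i = 3 (odd): ∫ x^3 ρ_sc = 0 (vanishes)
  i = 4 (even): a_4 · C_{2} = -2 · 2 = -4

Summing the contributions: ∫_{−2}^{2} p(x) ρ_sc(x) dx = 5 + (-3) + (-4) = -2.


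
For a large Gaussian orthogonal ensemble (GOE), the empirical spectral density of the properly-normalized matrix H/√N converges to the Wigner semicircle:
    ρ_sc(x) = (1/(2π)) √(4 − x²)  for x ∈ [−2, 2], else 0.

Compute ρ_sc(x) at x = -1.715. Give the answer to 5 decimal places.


ρ_sc(x) = (1/(2π)) √(4 − x²). With x = -1.715:
  4 − x² = 4 − (-1.715)² = 4 − 2.941225 = 1.058775.
  √(4 − x²) = 1.028968.
  1/(2π) = 0.159155.
  ρ_sc(-1.715) = 0.159155 · 1.028968 = 0.163765.

Rounded to 5 decimal places: ρ_sc(-1.715) ≈ 0.16377.


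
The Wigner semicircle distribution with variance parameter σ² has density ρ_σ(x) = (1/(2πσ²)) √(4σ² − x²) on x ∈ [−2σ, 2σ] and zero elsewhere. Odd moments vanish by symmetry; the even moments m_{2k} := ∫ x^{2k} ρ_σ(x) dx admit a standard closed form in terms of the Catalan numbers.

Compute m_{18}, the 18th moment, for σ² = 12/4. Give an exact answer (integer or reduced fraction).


By the scaled semicircle moment identity, m_{2k} = σ^{2k} · C_k with k = 9.
C_9 = (1/(k+1)) · C(2k, k) = (1/10) · C(18, 9) = (1/10) · 48620 = 4862.
σ^{2k} = (σ²)^k = (12/4)^9 = 19683.

Therefore m_{18} = σ^{18} · C_9 = 19683 · 4862 = 95698746.


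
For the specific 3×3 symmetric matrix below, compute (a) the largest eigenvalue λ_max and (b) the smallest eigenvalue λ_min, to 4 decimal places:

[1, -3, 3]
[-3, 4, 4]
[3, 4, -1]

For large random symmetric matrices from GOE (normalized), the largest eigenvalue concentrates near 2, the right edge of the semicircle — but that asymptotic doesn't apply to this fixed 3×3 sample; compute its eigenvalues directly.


Since M is real symmetric, all three eigenvalues are real; they are the roots of det(λI − M) = λ³ − (tr M) λ² + s λ − det M, where s is the sum of the principal 2×2 minors.
tr M = 1 + 4 + (-1) = 4.
s = (1·4 − (-3)²) + (1·(-1) − 3²) + (4·(-1) − 4²) = -5 + (-10) + (-20) = -35.
det M (expand along row 1) = 1·(-20) − (-3)·(-9) + 3·(-24) = -119.
Characteristic polynomial: λ³ − 4λ² − 35λ + 119 = 0.
Substitute λ = y + (tr M)/3 = y + 1.333333 to remove the quadratic term: y³ + p·y + q = 0 with p = s − (tr M)²/3 = -40.333333 and q = −2(tr M)³/27 + (tr M)·s/3 − det M = 67.592593.
Three real roots ⇒ use the trigonometric (Viète) form: r = 2√(−p/3) = 7.333333, φ = arccos(3q/(p·r)) = arccos(-0.685575) = 2.326189 rad.
y_k = r·cos(φ/3 − 2πk/3) for k = 0, 1, 2 gives y = 5.237053, 1.827066, -7.064119.
λ_k = y_k + 1.333333 gives λ = 6.5704, 3.1604, -5.7308 (check: the sum is 4.0000 = tr M).

Hence λ_max = 6.5704 and λ_min = -5.7308.


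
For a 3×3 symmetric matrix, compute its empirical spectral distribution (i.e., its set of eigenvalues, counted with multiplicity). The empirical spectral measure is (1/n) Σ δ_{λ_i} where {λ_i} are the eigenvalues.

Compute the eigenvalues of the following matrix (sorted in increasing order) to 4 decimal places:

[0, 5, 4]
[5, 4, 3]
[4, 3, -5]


Since M is real symmetric, all three eigenvalues are real; they are the roots of det(λI − M) = λ³ − (tr M) λ² + s λ − det M, where s is the sum of the principal 2×2 minors.
tr M = 0 + 4 + (-5) = -1.
s = (0·4 − 5²) + (0·(-5) − 4²) + (4·(-5) − 3²) = -25 + (-16) + (-29) = -70.
det M (expand along row 1) = 0·(-29) − 5·(-37) + 4·(-1) = 181.
Characteristic polynomial: λ³ + λ² − 70λ − 181 = 0.
Substitute λ = y + (tr M)/3 = y − 0.333333 to remove the quadratic term: y³ + p·y + q = 0 with p = s − (tr M)²/3 = -70.333333 and q = −2(tr M)³/27 + (tr M)·s/3 − det M = -157.592593.
Three real roots ⇒ use the trigonometric (Viète) form: r = 2√(−p/3) = 9.683893, φ = arccos(3q/(p·r)) = arccos(0.694138) = 0.803574 rad.
y_k = r·cos(φ/3 − 2πk/3) for k = 0, 1, 2 gives y = 9.338565, -2.449657, -6.888908.
λ_k = y_k − 0.333333 gives λ = 9.0052, -2.7830, -7.2222 (check: the sum is -1.0000 = tr M).

Eigenvalues sorted in increasing order: [-7.2222, -2.7830, 9.0052].


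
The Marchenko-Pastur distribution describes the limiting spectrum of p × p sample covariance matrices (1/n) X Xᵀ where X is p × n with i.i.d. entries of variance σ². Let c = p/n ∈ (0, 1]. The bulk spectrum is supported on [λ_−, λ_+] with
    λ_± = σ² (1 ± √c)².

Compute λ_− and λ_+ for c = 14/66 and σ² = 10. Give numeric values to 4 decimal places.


c = 14/66 = 0.212121; √c = 0.460566.
λ_− = σ² (1 − √c)² = 10 · (1 − 0.460566)² = 10 · (0.539434)² = 2.909888.
λ_+ = σ² (1 + √c)² = 10 · (1 + 0.460566)² = 10 · (1.460566)² = 21.332536.

Rounded to 4 decimal places: λ_− ≈ 2.9099, λ_+ ≈ 21.3325.


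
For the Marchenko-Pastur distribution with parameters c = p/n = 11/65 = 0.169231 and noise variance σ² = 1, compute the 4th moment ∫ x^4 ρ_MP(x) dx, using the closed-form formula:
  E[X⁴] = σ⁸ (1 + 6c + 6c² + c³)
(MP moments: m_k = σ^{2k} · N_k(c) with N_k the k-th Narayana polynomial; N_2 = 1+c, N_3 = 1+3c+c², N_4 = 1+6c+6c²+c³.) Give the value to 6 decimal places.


E[X⁴] = σ⁸ (1 + 6c + 6c² + c³) (fourth MP moment). With σ² = 1 (so σ⁸ = 1) and c = 11/65 = 0.169231: E[X⁴] = 1 · (1 + 6·0.169231 + 6·(0.169231)² + (0.169231)³) = 1 · 2.192066.

So E[X^4] = 2.192066.


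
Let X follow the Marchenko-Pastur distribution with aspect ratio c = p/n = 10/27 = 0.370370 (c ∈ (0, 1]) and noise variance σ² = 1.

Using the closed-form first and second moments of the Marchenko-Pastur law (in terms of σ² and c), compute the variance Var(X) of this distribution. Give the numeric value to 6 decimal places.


Recall the MP moments m_1 = E[X] = σ² and m_2 = E[X²] = σ⁴ (1 + c).
m_1 = E[X] = σ² = 1, so m_1² = 1.
m_2 = E[X²] = σ⁴ (1 + c) = 1 · (1 + 0.370370) = 1 · 1.370370 = 1.370370.
(Note m_2 − m_1² simplifies to c · σ⁴ = 0.370370 · 1.)

Var(X) = m_2 − m_1² = 1.370370 − 1 = 0.370370.


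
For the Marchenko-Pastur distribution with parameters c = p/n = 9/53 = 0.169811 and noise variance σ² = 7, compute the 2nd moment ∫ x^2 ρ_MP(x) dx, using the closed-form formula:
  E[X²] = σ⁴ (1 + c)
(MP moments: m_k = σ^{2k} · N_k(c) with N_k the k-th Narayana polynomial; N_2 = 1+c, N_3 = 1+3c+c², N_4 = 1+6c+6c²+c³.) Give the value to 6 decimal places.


E[X²] = σ⁴ (1 + c) (second MP moment). With σ² = 7 (so σ⁴ = 49) and c = 9/53 = 0.169811: E[X²] = 49 · (1 + 0.169811) = 49 · 1.169811.

So E[X^2] = 57.320755.


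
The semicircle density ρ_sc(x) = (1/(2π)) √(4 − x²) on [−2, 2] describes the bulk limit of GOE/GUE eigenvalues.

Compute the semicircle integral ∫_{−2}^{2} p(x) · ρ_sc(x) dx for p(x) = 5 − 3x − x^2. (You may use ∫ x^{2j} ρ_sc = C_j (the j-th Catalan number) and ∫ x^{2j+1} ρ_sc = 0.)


Write p(x) = Σ a_i x^i, split into monomials and integrate each against ρ_sc separately.
Using ∫ x^{2j} ρ_sc = C_j = (1/(j+1)) C(2j, j) (Catalan numbers) and ∫ x^{2j+1} ρ_sc = 0 (odd monomials vanish by symmetry):
  i = 0 (even): a_0 · C_{0} = 5 · 1 = 5
  i = 1 (odd): ∫ x^1 ρ_sc = 0 (vanishes)
  i = 2 (even): a_2 · C_{1} = -1 · 1 = -1

Summing the contributions: ∫_{−2}^{2} p(x) ρ_sc(x) dx = 5 + (-1) = 4.


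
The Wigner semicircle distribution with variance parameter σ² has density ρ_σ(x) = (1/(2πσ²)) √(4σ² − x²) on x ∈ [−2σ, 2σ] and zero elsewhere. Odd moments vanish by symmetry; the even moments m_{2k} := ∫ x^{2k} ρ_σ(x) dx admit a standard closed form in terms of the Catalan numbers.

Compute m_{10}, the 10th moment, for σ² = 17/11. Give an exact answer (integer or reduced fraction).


By the scaled semicircle moment identity, m_{2k} = σ^{2k} · C_k with k = 5.
C_5 = (1/(k+1)) · C(2k, k) = (1/6) · C(10, 5) = (1/6) · 252 = 42.
σ^{2k} = (σ²)^k = (17/11)^5 = 1419857/161051.

Therefore m_{10} = σ^{10} · C_5 = (1419857/161051) · 42 = 59633994/161051.


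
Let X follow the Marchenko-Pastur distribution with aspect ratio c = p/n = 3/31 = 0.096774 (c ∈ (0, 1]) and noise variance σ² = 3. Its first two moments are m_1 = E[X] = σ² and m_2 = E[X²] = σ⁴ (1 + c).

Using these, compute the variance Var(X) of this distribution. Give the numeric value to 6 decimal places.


m_1 = E[X] = σ² = 3, so m_1² = 9.
m_2 = E[X²] = σ⁴ (1 + c) = 9 · (1 + 0.096774) = 9 · 1.096774 = 9.870968.
(Note m_2 − m_1² simplifies to c · σ⁴ = 0.096774 · 9.)

Var(X) = m_2 − m_1² = 9.870968 − 9 = 0.870968.


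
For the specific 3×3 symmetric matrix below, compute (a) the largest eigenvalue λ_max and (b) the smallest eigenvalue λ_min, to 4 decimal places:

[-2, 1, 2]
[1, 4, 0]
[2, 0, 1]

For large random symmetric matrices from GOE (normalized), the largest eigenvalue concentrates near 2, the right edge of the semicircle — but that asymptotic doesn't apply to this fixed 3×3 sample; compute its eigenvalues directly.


Since M is real symmetric, all three eigenvalues are real; they are the roots of det(λI − M) = λ³ − (tr M) λ² + s λ − det M, where s is the sum of the principal 2×2 minors.
tr M = -2 + 4 + 1 = 3.
s = ((-2)·4 − 1²) + ((-2)·1 − 2²) + (4·1 − 0²) = -9 + (-6) + 4 = -11.
det M (expand along row 1) = (-2)·4 − 1·1 + 2·(-8) = -25.
Characteristic polynomial: λ³ − 3λ² − 11λ + 25 = 0.
Substitute λ = y + (tr M)/3 = y + 1.000000 to remove the quadratic term: y³ + p·y + q = 0 with p = s − (tr M)²/3 = -14.000000 and q = −2(tr M)³/27 + (tr M)·s/3 − det M = 12.000000.
Three real roots ⇒ use the trigonometric (Viète) form: r = 2√(−p/3) = 4.320494, φ = arccos(3q/(p·r)) = arccos(-0.595170) = 2.208274 rad.
y_k = r·cos(φ/3 − 2πk/3) for k = 0, 1, 2 gives y = 3.201912, 0.911179, -4.113091.
λ_k = y_k + 1.000000 gives λ = 4.2019, 1.9112, -3.1131 (check: the sum is 3.0000 = tr M).

Hence λ_max = 4.2019 and λ_min = -3.1131.


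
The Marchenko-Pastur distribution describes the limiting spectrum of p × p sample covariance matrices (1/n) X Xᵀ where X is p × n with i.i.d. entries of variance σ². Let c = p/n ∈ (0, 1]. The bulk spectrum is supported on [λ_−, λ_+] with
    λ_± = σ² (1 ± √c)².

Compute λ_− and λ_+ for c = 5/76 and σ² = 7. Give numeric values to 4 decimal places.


c = 5/76 = 0.065789; √c = 0.256495.
λ_− = σ² (1 − √c)² = 7 · (1 − 0.256495)² = 7 · (0.743505)² = 3.869602.
λ_+ = σ² (1 + √c)² = 7 · (1 + 0.256495)² = 7 · (1.256495)² = 11.051451.

Rounded to 4 decimal places: λ_− ≈ 3.8696, λ_+ ≈ 11.0515.


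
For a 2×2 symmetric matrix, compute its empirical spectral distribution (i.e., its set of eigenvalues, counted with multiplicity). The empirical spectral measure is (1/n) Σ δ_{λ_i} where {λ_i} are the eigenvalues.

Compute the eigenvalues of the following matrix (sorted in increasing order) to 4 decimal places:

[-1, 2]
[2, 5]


Since M is real symmetric, both eigenvalues are real; they are the roots of det(λI − M) = λ² − (tr M) λ + det M.
tr M = -1 + 5 = 4.
det M = (-1)·5 − 2² = -5 − 4 = -9.
Characteristic polynomial: λ² − 4λ − 9 = 0.
Discriminant Δ = (tr M)² − 4·det M = 16 − (-36) = 52; √Δ = 7.211103.
λ = (tr M ± √Δ)/2 = (4 ± 7.211103)/2, giving (tr M − √Δ)/2 = -1.6056 and (tr M + √Δ)/2 = 5.6056.

Eigenvalues sorted in increasing order: [-1.6056, 5.6056].


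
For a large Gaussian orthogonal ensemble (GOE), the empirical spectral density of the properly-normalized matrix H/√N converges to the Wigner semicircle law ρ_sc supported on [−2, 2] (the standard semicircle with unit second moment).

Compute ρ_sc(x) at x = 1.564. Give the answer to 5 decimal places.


ρ_sc(x) = (1/(2π)) √(4 − x²). With x = 1.564:
  4 − x² = 4 − (1.564)² = 4 − 2.446096 = 1.553904.
  √(4 − x²) = 1.246557.
  1/(2π) = 0.159155.
  ρ_sc(1.564) = 0.159155 · 1.246557 = 0.198396.

Rounded to 5 decimal places: ρ_sc(1.564) ≈ 0.19840.


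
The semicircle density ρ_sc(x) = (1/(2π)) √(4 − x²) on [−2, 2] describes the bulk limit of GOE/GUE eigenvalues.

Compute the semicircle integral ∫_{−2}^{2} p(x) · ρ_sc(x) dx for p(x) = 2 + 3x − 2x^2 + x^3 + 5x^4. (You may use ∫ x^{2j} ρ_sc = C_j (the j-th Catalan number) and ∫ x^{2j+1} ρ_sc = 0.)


Write p(x) = Σ a_i x^i, split into monomials and integrate each against ρ_sc separately.
Using ∫ x^{2j} ρ_sc = C_j = (1/(j+1)) C(2j, j) (Catalan numbers) and ∫ x^{2j+1} ρ_sc = 0 (odd monomials vanish by symmetry):
  i = 0 (even): a_0 · C_{0} = 2 · 1 = 2
  i = 1 (odd): ∫ x^1 ρ_sc = 0 (vanishes)
  i = 2 (even): a_2 · C_{1} = -2 · 1 = -2
  i = 3 (odd): ∫ x^3 ρ_sc = 0 (vanishes)
  i = 4 (even): a_4 · C_{2} = 5 · 2 = 10

Summing the contributions: ∫_{−2}^{2} p(x) ρ_sc(x) dx = 2 + (-2) + 10 = 10.


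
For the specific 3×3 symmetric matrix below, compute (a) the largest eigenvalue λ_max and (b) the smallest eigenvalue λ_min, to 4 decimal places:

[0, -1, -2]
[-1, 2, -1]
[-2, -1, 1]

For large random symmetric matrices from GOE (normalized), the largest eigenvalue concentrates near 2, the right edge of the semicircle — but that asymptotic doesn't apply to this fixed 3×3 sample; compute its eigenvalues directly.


Since M is real symmetric, all three eigenvalues are real; they are the roots of det(λI − M) = λ³ − (tr M) λ² + s λ − det M, where s is the sum of the principal 2×2 minors.
tr M = 0 + 2 + 1 = 3.
s = (0·2 − (-1)²) + (0·1 − (-2)²) + (2·1 − (-1)²) = -1 + (-4) + 1 = -4.
det M (expand along row 1) = 0·1 − (-1)·(-3) + (-2)·5 = -13.
Characteristic polynomial: λ³ − 3λ² − 4λ + 13 = 0.
Substitute λ = y + (tr M)/3 = y + 1.000000 to remove the quadratic term: y³ + p·y + q = 0 with p = s − (tr M)²/3 = -7.000000 and q = −2(tr M)³/27 + (tr M)·s/3 − det M = 7.000000.
Three real roots ⇒ use the trigonometric (Viète) form: r = 2√(−p/3) = 3.055050, φ = arccos(3q/(p·r)) = arccos(-0.981981) = 2.951467 rad.
y_k = r·cos(φ/3 − 2πk/3) for k = 0, 1, 2 gives y = 1.692021, 1.356896, -3.048917.
λ_k = y_k + 1.000000 gives λ = 2.6920, 2.3569, -2.0489 (check: the sum is 3.0000 = tr M).

Hence λ_max = 2.6920 and λ_min = -2.0489.


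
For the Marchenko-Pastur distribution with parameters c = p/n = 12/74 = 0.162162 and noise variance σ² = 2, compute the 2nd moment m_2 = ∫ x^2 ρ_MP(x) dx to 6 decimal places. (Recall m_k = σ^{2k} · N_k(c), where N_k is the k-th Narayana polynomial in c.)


E[X²] = σ⁴ (1 + c) (second MP moment). With σ² = 2 (so σ⁴ = 4) and c = 12/74 = 0.162162: E[X²] = 4 · (1 + 0.162162) = 4 · 1.162162.

So E[X^2] = 4.648649.


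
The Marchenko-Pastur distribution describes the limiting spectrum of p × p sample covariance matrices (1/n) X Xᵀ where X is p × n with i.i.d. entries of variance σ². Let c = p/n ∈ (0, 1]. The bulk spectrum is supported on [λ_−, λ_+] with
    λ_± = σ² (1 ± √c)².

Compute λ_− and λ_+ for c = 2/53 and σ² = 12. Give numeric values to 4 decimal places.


c = 2/53 = 0.037736; √c = 0.194257.
λ_− = σ² (1 − √c)² = 12 · (1 − 0.194257)² = 12 · (0.805743)² = 7.790658.
λ_+ = σ² (1 + √c)² = 12 · (1 + 0.194257)² = 12 · (1.194257)² = 17.115002.

Rounded to 4 decimal places: λ_− ≈ 7.7907, λ_+ ≈ 17.1150.


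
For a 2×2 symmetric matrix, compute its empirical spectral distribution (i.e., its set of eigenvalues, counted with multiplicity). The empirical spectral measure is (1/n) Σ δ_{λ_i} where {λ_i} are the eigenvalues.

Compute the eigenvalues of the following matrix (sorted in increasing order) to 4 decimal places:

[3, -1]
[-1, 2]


Since M is real symmetric, both eigenvalues are real; they are the roots of det(λI − M) = λ² − (tr M) λ + det M.
tr M = 3 + 2 = 5.
det M = 3·2 − (-1)² = 6 − 1 = 5.
Characteristic polynomial: λ² − 5λ + 5 = 0.
Discriminant Δ = (tr M)² − 4·det M = 25 − 20 = 5; √Δ = 2.236068.
λ = (tr M ± √Δ)/2 = (5 ± 2.236068)/2, giving (tr M − √Δ)/2 = 1.3820 and (tr M + √Δ)/2 = 3.6180.

Eigenvalues sorted in increasing order: [1.3820, 3.6180].


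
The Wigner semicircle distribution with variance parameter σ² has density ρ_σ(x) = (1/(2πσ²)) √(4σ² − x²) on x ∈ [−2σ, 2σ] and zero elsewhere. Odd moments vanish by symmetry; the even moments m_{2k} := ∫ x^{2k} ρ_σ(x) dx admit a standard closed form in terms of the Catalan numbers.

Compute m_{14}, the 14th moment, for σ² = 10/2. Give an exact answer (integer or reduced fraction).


By the scaled semicircle moment identity, m_{2k} = σ^{2k} · C_k with k = 7.
C_7 = (1/(k+1)) · C(2k, k) = (1/8) · C(14, 7) = (1/8) · 3432 = 429.
σ^{2k} = (σ²)^k = (10/2)^7 = 78125.

Therefore m_{14} = σ^{14} · C_7 = 78125 · 429 = 33515625.


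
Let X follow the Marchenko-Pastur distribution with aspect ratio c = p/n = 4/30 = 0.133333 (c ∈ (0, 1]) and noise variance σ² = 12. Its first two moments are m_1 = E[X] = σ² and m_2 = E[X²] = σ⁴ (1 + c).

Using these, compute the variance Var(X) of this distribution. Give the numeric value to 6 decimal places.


m_1 = E[X] = σ² = 12, so m_1² = 144.
m_2 = E[X²] = σ⁴ (1 + c) = 144 · (1 + 0.133333) = 144 · 1.133333 = 163.200000.
(Note m_2 − m_1² simplifies to c · σ⁴ = 0.133333 · 144.)

Var(X) = m_2 − m_1² = 163.200000 − 144 = 19.200000.


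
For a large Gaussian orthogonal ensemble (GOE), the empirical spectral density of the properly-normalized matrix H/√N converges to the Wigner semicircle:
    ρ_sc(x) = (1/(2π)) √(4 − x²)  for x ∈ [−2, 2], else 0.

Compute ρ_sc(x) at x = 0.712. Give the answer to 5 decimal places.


ρ_sc(x) = (1/(2π)) √(4 − x²). With x = 0.712:
  4 − x² = 4 − (0.712)² = 4 − 0.506944 = 3.493056.
  √(4 − x²) = 1.868972.
  1/(2π) = 0.159155.
  ρ_sc(0.712) = 0.159155 · 1.868972 = 0.297456.

Rounded to 5 decimal places: ρ_sc(0.712) ≈ 0.29746.


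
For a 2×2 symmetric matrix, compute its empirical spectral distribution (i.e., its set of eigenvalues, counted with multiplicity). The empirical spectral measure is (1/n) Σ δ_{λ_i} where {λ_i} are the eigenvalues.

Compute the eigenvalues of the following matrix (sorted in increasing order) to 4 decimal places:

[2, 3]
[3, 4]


Since M is real symmetric, both eigenvalues are real; they are the roots of det(λI − M) = λ² − (tr M) λ + det M.
tr M = 2 + 4 = 6.
det M = 2·4 − 3² = 8 − 9 = -1.
Characteristic polynomial: λ² − 6λ − 1 = 0.
Discriminant Δ = (tr M)² − 4·det M = 36 − (-4) = 40; √Δ = 6.324555.
λ = (tr M ± √Δ)/2 = (6 ± 6.324555)/2, giving (tr M − √Δ)/2 = -0.1623 and (tr M + √Δ)/2 = 6.1623.

Eigenvalues sorted in increasing order: [-0.1623, 6.1623].


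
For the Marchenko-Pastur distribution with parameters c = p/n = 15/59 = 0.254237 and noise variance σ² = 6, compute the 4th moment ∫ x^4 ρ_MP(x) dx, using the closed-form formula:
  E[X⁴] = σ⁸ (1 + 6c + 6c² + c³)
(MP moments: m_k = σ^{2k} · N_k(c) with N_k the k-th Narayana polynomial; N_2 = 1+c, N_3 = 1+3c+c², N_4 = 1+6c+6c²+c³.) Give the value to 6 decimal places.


E[X⁴] = σ⁸ (1 + 6c + 6c² + c³) (fourth MP moment). With σ² = 6 (so σ⁸ = 1296) and c = 15/59 = 0.254237: E[X⁴] = 1296 · (1 + 6·0.254237 + 6·(0.254237)² + (0.254237)³) = 1296 · 2.929676.

So E[X^4] = 3796.860555.


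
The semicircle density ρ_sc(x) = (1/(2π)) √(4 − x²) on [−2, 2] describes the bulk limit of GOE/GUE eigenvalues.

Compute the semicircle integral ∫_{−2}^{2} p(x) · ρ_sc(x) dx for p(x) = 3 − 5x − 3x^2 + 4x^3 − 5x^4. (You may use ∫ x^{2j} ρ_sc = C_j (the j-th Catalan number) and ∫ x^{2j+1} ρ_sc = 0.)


Write p(x) = Σ a_i x^i, split into monomials and integrate each against ρ_sc separately.
Using ∫ x^{2j} ρ_sc = C_j = (1/(j+1)) C(2j, j) (Catalan numbers) and ∫ x^{2j+1} ρ_sc = 0 (odd monomials vanish by symmetry):
  i = 0 (even): a_0 · C_{0} = 3 · 1 = 3
  i = 1 (odd): ∫ x^1 ρ_sc = 0 (vanishes)
  i = 2 (even): a_2 · C_{1} = -3 · 1 = -3
  i = 3 (odd): ∫ x^3 ρ_sc = 0 (vanishes)
  i = 4 (even): a_4 · C_{2} = -5 · 2 = -10

Summing the contributions: ∫_{−2}^{2} p(x) ρ_sc(x) dx = 3 + (-3) + (-10) = -10.


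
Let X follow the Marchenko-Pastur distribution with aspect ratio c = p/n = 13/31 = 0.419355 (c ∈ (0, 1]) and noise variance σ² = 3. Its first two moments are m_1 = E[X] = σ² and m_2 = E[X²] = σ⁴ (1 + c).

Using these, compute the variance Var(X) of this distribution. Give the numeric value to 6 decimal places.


m_1 = E[X] = σ² = 3, so m_1² = 9.
m_2 = E[X²] = σ⁴ (1 + c) = 9 · (1 + 0.419355) = 9 · 1.419355 = 12.774194.
(Note m_2 − m_1² simplifies to c · σ⁴ = 0.419355 · 9.)

Var(X) = m_2 − m_1² = 12.774194 − 9 = 3.774194.


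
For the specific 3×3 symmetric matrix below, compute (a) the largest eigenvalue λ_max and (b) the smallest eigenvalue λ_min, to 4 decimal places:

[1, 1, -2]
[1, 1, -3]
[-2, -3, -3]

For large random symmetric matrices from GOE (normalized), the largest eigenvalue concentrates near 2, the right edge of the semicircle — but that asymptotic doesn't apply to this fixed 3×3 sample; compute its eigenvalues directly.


Since M is real symmetric, all three eigenvalues are real; they are the roots of det(λI − M) = λ³ − (tr M) λ² + s λ − det M, where s is the sum of the principal 2×2 minors.
tr M = 1 + 1 + (-3) = -1.
s = (1·1 − 1²) + (1·(-3) − (-2)²) + (1·(-3) − (-3)²) = 0 + (-7) + (-12) = -19.
det M (expand along row 1) = 1·(-12) − 1·(-9) + (-2)·(-1) = -1.
Characteristic polynomial: λ³ + λ² − 19λ + 1 = 0.
Substitute λ = y + (tr M)/3 = y − 0.333333 to remove the quadratic term: y³ + p·y + q = 0 with p = s − (tr M)²/3 = -19.333333 and q = −2(tr M)³/27 + (tr M)·s/3 − det M = 7.407407.
Three real roots ⇒ use the trigonometric (Viète) form: r = 2√(−p/3) = 5.077182, φ = arccos(3q/(p·r)) = arccos(-0.226390) = 1.799167 rad.
y_k = r·cos(φ/3 − 2πk/3) for k = 0, 1, 2 gives y = 4.191175, 0.386119, -4.577295.
λ_k = y_k − 0.333333 gives λ = 3.8578, 0.0528, -4.9106 (check: the sum is -1.0000 = tr M).

Hence λ_max = 3.8578 and λ_min = -4.9106.


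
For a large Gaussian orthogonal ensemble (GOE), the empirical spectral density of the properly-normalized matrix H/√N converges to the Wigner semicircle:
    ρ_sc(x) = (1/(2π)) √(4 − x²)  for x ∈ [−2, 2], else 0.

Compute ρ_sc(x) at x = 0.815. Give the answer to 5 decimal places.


ρ_sc(x) = (1/(2π)) √(4 − x²). With x = 0.815:
  4 − x² = 4 − (0.815)² = 4 − 0.664225 = 3.335775.
  √(4 − x²) = 1.826410.
  1/(2π) = 0.159155.
  ρ_sc(0.815) = 0.159155 · 1.826410 = 0.290682.

Rounded to 5 decimal places: ρ_sc(0.815) ≈ 0.29068.


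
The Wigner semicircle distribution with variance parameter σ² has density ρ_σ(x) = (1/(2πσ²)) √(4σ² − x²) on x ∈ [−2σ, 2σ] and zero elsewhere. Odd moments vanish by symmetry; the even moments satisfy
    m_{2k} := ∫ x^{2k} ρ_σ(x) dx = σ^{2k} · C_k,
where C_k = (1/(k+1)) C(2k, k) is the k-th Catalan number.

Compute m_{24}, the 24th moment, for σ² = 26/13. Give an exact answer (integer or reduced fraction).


By the scaled semicircle moment identity, m_{2k} = σ^{2k} · C_k with k = 12.
C_12 = (1/(k+1)) · C(2k, k) = (1/13) · C(24, 12) = (1/13) · 2704156 = 208012.
σ^{2k} = (σ²)^k = (26/13)^12 = 4096.

Therefore m_{24} = σ^{24} · C_12 = 4096 · 208012 = 852017152.


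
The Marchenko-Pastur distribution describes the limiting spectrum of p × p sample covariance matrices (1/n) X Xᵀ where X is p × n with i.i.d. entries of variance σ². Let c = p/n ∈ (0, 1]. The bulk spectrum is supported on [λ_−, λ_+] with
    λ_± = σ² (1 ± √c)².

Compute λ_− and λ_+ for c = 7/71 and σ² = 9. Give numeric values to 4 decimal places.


c = 7/71 = 0.098592; √c = 0.313993.
λ_− = σ² (1 − √c)² = 9 · (1 − 0.313993)² = 9 · (0.686007)² = 4.235452.
λ_+ = σ² (1 + √c)² = 9 · (1 + 0.313993)² = 9 · (1.313993)² = 15.539196.

Rounded to 4 decimal places: λ_− ≈ 4.2355, λ_+ ≈ 15.5392.


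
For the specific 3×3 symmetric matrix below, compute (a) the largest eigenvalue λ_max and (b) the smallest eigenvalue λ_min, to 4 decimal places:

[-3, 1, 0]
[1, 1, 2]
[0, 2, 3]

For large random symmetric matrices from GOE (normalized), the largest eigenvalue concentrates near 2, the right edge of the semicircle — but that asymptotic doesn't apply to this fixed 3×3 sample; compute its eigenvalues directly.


Since M is real symmetric, all three eigenvalues are real; they are the roots of det(λI − M) = λ³ − (tr M) λ² + s λ − det M, where s is the sum of the principal 2×2 minors.
tr M = -3 + 1 + 3 = 1.
s = ((-3)·1 − 1²) + ((-3)·3 − 0²) + (1·3 − 2²) = -4 + (-9) + (-1) = -14.
det M (expand along row 1) = (-3)·(-1) − 1·3 + 0·2 = 0.
Characteristic polynomial: λ³ − λ² − 14λ = 0.
Substitute λ = y + (tr M)/3 = y + 0.333333 to remove the quadratic term: y³ + p·y + q = 0 with p = s − (tr M)²/3 = -14.333333 and q = −2(tr M)³/27 + (tr M)·s/3 − det M = -4.740741.
Three real roots ⇒ use the trigonometric (Viète) form: r = 2√(−p/3) = 4.371626, φ = arccos(3q/(p·r)) = arccos(0.226975) = 1.341826 rad.
y_k = r·cos(φ/3 − 2πk/3) for k = 0, 1, 2 gives y = 3.941584, -0.333333, -3.608251.
λ_k = y_k + 0.333333 gives λ = 4.2749, 0.0000, -3.2749 (check: the sum is 1.0000 = tr M).

Hence λ_max = 4.2749 and λ_min = -3.2749.


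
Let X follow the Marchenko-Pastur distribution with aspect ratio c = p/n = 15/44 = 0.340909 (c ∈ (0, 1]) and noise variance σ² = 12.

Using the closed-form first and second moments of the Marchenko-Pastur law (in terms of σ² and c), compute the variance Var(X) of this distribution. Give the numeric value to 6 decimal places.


Recall the MP moments m_1 = E[X] = σ² and m_2 = E[X²] = σ⁴ (1 + c).
m_1 = E[X] = σ² = 12, so m_1² = 144.
m_2 = E[X²] = σ⁴ (1 + c) = 144 · (1 + 0.340909) = 144 · 1.340909 = 193.090909.
(Note m_2 − m_1² simplifies to c · σ⁴ = 0.340909 · 144.)

Var(X) = m_2 − m_1² = 193.090909 − 144 = 49.090909.


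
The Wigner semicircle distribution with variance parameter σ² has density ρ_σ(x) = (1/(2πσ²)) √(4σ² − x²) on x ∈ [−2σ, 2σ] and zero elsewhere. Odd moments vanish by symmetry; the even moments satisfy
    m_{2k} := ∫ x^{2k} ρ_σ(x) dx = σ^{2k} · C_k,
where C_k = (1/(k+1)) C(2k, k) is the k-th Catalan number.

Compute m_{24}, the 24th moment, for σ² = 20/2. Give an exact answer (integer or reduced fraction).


By the scaled semicircle moment identity, m_{2k} = σ^{2k} · C_k with k = 12.
C_12 = (1/(k+1)) · C(2k, k) = (1/13) · C(24, 12) = (1/13) · 2704156 = 208012.
σ^{2k} = (σ²)^k = (20/2)^12 = 1000000000000.

Therefore m_{24} = σ^{24} · C_12 = 1000000000000 · 208012 = 208012000000000000.


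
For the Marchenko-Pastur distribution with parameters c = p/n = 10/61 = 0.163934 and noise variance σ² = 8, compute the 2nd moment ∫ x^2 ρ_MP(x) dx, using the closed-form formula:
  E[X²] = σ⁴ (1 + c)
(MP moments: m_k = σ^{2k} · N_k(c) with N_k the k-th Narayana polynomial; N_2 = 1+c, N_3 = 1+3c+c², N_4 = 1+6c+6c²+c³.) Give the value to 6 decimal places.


E[X²] = σ⁴ (1 + c) (second MP moment). With σ² = 8 (so σ⁴ = 64) and c = 10/61 = 0.163934: E[X²] = 64 · (1 + 0.163934) = 64 · 1.163934.

So E[X^2] = 74.491803.


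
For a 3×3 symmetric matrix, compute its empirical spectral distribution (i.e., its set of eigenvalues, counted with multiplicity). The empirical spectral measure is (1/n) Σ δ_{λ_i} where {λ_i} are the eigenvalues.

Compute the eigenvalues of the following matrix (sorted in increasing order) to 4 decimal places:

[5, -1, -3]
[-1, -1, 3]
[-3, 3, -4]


Since M is real symmetric, all three eigenvalues are real; they are the roots of det(λI − M) = λ³ − (tr M) λ² + s λ − det M, where s is the sum of the principal 2×2 minors.
tr M = 5 + (-1) + (-4) = 0.
s = (5·(-1) − (-1)²) + (5·(-4) − (-3)²) + ((-1)·(-4) − 3²) = -6 + (-29) + (-5) = -40.
det M (expand along row 1) = 5·(-5) − (-1)·13 + (-3)·(-6) = 6.
Characteristic polynomial: λ³ − 40λ − 6 = 0.
Substitute λ = y + (tr M)/3 = y + 0.000000 to remove the quadratic term: y³ + p·y + q = 0 with p = s − (tr M)²/3 = -40.000000 and q = −2(tr M)³/27 + (tr M)·s/3 − det M = -6.000000.
Three real roots ⇒ use the trigonometric (Viète) form: r = 2√(−p/3) = 7.302967, φ = arccos(3q/(p·r)) = arccos(0.061619) = 1.509138 rad.
y_k = r·cos(φ/3 − 2πk/3) for k = 0, 1, 2 gives y = 6.398262, -0.150085, -6.248177.
λ_k = y_k + 0.000000 gives λ = 6.3983, -0.1501, -6.2482 (check: the sum is 0.0000 = tr M).

Eigenvalues sorted in increasing order: [-6.2482, -0.1501, 6.3983].


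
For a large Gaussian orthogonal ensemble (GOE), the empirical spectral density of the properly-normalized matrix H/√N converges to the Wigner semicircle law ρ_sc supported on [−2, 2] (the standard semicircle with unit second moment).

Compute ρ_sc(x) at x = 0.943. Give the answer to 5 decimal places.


ρ_sc(x) = (1/(2π)) √(4 − x²). With x = 0.943:
  4 − x² = 4 − (0.943)² = 4 − 0.889249 = 3.110751.
  √(4 − x²) = 1.763732.
  1/(2π) = 0.159155.
  ρ_sc(0.943) = 0.159155 · 1.763732 = 0.280707.

Rounded to 5 decimal places: ρ_sc(0.943) ≈ 0.28071.


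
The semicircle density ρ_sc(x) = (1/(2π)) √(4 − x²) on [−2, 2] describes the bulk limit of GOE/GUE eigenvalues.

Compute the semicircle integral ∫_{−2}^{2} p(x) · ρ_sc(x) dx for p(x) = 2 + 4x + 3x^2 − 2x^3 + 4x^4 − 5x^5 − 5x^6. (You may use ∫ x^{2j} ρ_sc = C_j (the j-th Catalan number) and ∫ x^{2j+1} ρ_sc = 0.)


Write p(x) = Σ a_i x^i, split into monomials and integrate each against ρ_sc separately.
Using ∫ x^{2j} ρ_sc = C_j = (1/(j+1)) C(2j, j) (Catalan numbers) and ∫ x^{2j+1} ρ_sc = 0 (odd monomials vanish by symmetry):
  i = 0 (even): a_0 · C_{0} = 2 · 1 = 2
  i = 1 (odd): ∫ x^1 ρ_sc = 0 (vanishes)
  i = 2 (even): a_2 · C_{1} = 3 · 1 = 3
  i = 3 (odd): ∫ x^3 ρ_sc = 0 (vanishes)
  i = 4 (even): a_4 · C_{2} = 4 · 2 = 8
  i = 5 (odd): ∫ x^5 ρ_sc = 0 (vanishes)
  i = 6 (even): a_6 · C_{3} = -5 · 5 = -25

Summing the contributions: ∫_{−2}^{2} p(x) ρ_sc(x) dx = 2 + 3 + 8 + (-25) = -12.


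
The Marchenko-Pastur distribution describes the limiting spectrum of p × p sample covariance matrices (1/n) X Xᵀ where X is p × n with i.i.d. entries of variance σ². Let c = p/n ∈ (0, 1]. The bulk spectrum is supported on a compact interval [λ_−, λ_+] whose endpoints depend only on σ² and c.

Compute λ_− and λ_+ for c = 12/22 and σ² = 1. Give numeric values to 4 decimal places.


c = 12/22 = 0.545455; √c = 0.738549.
λ_− = σ² (1 − √c)² = 1 · (1 − 0.738549)² = 1 · (0.261451)² = 0.068357.
λ_+ = σ² (1 + √c)² = 1 · (1 + 0.738549)² = 1 · (1.738549)² = 3.022552.

Rounded to 4 decimal places: λ_− ≈ 0.0684, λ_+ ≈ 3.0226.


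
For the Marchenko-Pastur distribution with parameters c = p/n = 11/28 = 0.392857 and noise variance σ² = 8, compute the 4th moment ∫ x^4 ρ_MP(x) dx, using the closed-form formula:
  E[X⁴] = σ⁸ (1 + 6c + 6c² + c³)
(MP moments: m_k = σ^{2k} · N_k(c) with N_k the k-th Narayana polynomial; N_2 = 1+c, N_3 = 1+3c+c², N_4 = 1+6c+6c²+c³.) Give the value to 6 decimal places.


E[X⁴] = σ⁸ (1 + 6c + 6c² + c³) (fourth MP moment). With σ² = 8 (so σ⁸ = 4096) and c = 11/28 = 0.392857: E[X⁴] = 4096 · (1 + 6·0.392857 + 6·(0.392857)² + (0.392857)³) = 4096 · 4.343796.

So E[X^4] = 17792.186589.


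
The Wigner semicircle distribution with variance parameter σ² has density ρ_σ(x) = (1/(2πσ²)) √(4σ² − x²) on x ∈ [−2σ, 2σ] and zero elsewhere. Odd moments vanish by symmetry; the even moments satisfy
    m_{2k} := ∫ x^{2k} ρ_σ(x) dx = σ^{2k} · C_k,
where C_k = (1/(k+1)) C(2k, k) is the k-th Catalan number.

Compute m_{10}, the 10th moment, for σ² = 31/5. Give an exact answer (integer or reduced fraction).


By the scaled semicircle moment identity, m_{2k} = σ^{2k} · C_k with k = 5.
C_5 = (1/(k+1)) · C(2k, k) = (1/6) · C(10, 5) = (1/6) · 252 = 42.
σ^{2k} = (σ²)^k = (31/5)^5 = 28629151/3125.

Therefore m_{10} = σ^{10} · C_5 = (28629151/3125) · 42 = 1202424342/3125.


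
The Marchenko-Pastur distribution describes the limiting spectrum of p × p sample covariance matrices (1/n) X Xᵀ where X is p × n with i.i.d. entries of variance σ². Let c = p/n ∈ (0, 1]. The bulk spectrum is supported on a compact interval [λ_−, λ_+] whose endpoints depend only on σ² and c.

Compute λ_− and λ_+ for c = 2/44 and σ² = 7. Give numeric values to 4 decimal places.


c = 2/44 = 0.045455; √c = 0.213201.
λ_− = σ² (1 − √c)² = 7 · (1 − 0.213201)² = 7 · (0.786799)² = 4.333372.
λ_+ = σ² (1 + √c)² = 7 · (1 + 0.213201)² = 7 · (1.213201)² = 10.302992.

Rounded to 4 decimal places: λ_− ≈ 4.3334, λ_+ ≈ 10.3030.
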